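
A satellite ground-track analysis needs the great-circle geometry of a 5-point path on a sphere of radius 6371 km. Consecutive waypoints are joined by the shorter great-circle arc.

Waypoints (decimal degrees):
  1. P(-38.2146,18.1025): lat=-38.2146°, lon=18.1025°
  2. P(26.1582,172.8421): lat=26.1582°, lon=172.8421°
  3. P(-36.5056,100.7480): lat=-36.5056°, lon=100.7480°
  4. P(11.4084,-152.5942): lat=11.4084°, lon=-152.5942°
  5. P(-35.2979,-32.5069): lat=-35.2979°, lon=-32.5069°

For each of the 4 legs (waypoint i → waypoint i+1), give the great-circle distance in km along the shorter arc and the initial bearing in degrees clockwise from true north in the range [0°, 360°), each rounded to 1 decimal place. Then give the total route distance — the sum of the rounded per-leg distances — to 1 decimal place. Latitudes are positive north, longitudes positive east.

Leg 1: dist=17299.2 km, bearing=112.1°
Leg 2: dist=10265.3 km, bearing=230.0°
Leg 3: dist=12241.7 km, bearing=90.5°
Leg 4: dist=13457.0 km, bearing=124.5°
Total: 53263.2 km

Leg 1: φ1=-0.6669706, φ2=0.4565467, Δφ=1.1235173, Δλ=2.7007155 rad; a=sin²(Δφ/2)+cosφ1·cosφ2·sin²(Δλ/2)=0.9552534650; c=2·atan2(√a, √(1-a))=2.715304706; dist=6371·c=17299.206 ≈ 17299.2 km; running total=17299.2 km
Leg 1 bearing: y=sinΔλ·cosφ2=0.38302702, x=cosφ1·sinφ2-sinφ1·cosφ2·cosΔλ=-0.15578008; θ=atan2(y, x)=112.1320° ≈ 112.1°
Leg 2: φ1=0.4565467, φ2=-0.6371429, Δφ=-1.0936896, Δλ=-1.2582794 rad; a=sin²(Δφ/2)+cosφ1·cosφ2·sin²(Δλ/2)=0.5202212427; c=2·atan2(√a, √(1-a))=1.611249845; dist=6371·c=10265.273 ≈ 10265.3 km; running total=27564.5 km
Leg 2 bearing: y=sinΔλ·cosφ2=-0.76486492, x=cosφ1·sinφ2-sinφ1·cosφ2·cosΔλ=-0.64291995; θ=atan2(y, x)=-130.0493° <0 so +360° → 229.9507° ≈ 230.0°
Leg 3: φ1=-0.6371429, φ2=0.1991141, Δφ=0.8362571, Δλ=-4.4216555 rad; a=sin²(Δφ/2)+cosφ1·cosφ2·sin²(Δλ/2)=0.6717662815; c=2·atan2(√a, √(1-a))=1.921472133; dist=6371·c=12241.699 ≈ 12241.7 km; running total=39806.2 km
Leg 3 bearing: y=sinΔλ·cosφ2=0.93910523, x=cosφ1·sinφ2-sinφ1·cosφ2·cosΔλ=-0.00816987; θ=atan2(y, x)=90.4984° ≈ 90.5°
Leg 4: φ1=0.1991141, φ2=-0.6160646, Δφ=-0.8151787, Δλ=2.0959188 rad; a=sin²(Δφ/2)+cosφ1·cosφ2·sin²(Δλ/2)=0.7576833842; c=2·atan2(√a, √(1-a))=2.112231904; dist=6371·c=13457.029 ≈ 13457.0 km; running total=53263.2 km
Leg 4 bearing: y=sinΔλ·cosφ2=0.70619163, x=cosφ1·sinφ2-sinφ1·cosφ2·cosΔλ=-0.48547964; θ=atan2(y, x)=124.5070° ≈ 124.5°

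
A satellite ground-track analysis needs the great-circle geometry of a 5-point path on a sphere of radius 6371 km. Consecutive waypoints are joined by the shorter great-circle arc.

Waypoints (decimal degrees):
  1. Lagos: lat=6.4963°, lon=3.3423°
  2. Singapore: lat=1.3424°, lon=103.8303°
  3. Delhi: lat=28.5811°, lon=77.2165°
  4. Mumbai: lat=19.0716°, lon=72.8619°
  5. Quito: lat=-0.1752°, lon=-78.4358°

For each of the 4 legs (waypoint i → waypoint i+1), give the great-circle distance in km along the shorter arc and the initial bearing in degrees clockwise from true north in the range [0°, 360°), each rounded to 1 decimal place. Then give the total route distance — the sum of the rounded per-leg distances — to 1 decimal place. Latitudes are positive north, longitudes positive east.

Leg 1: φ1=0.1133818, φ2=0.0234293, Δφ=-0.0899525, Δλ=1.7538465 rad; a=sin²(Δφ/2)+cosφ1·cosφ2·sin²(Δλ/2)=0.5890803214; c=2·atan2(√a, √(1-a))=1.749913198; dist=6371·c=11148.697 ≈ 11148.7 km; running total=11148.7 km
Leg 1 bearing: y=sinΔλ·cosφ2=0.98302319, x=cosφ1·sinφ2-sinφ1·cosφ2·cosΔλ=0.04386574; θ=atan2(y, x)=87.4450° ≈ 87.4°
Leg 2: φ1=0.0234293, φ2=0.4988343, Δφ=0.4754050, Δλ=-0.4644984 rad; a=sin²(Δφ/2)+cosφ1·cosφ2·sin²(Δλ/2)=0.1019546249; c=2·atan2(√a, √(1-a))=0.649988513; dist=6371·c=4141.077 ≈ 4141.1 km; running total=15289.8 km
Leg 2 bearing: y=sinΔλ·cosφ2=-0.39338464, x=cosφ1·sinφ2-sinφ1·cosφ2·cosΔλ=0.45987829; θ=atan2(y, x)=-40.5440° <0 so +360° → 319.4560° ≈ 319.5°
Leg 3: φ1=0.4988343, φ2=0.3328622, Δφ=-0.1659721, Δλ=-0.0760021 rad; a=sin²(Δφ/2)+cosφ1·cosφ2·sin²(Δλ/2)=0.0080688128; c=2·atan2(√a, √(1-a))=0.179895621; dist=6371·c=1146.115 ≈ 1146.1 km; running total=16435.9 km
Leg 3 bearing: y=sinΔλ·cosφ2=-0.07176129, x=cosφ1·sinφ2-sinφ1·cosφ2·cosΔλ=-0.16390590; θ=atan2(y, x)=-156.3552° <0 so +360° → 203.6448° ≈ 203.6°
Leg 4: φ1=0.3328622, φ2=-0.0030578, Δφ=-0.3359200, Δλ=-2.6406430 rad; a=sin²(Δφ/2)+cosφ1·cosφ2·sin²(Δλ/2)=0.9149887607; c=2·atan2(√a, √(1-a))=2.549863711; dist=6371·c=16245.182 ≈ 16245.2 km; running total=32681.1 km
Leg 4 bearing: y=sinΔλ·cosφ2=-0.48025646, x=cosφ1·sinφ2-sinφ1·cosφ2·cosΔλ=0.28370944; θ=atan2(y, x)=-59.4277° <0 so +360° → 300.5723° ≈ 300.6°

Leg 1: dist=11148.7 km, bearing=87.4°
Leg 2: dist=4141.1 km, bearing=319.5°
Leg 3: dist=1146.1 km, bearing=203.6°
Leg 4: dist=16245.2 km, bearing=300.6°
Total: 32681.1 km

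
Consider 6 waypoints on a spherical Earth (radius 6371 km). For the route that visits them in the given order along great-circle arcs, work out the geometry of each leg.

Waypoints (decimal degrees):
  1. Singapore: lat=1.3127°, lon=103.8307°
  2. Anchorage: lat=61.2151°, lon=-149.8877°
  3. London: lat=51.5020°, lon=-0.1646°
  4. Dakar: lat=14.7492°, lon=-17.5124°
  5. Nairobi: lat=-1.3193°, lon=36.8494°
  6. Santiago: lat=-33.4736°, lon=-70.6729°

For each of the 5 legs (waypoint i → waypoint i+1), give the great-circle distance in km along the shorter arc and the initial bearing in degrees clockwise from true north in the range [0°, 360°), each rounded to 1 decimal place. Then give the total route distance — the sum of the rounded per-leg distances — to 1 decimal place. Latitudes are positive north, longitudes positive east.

Leg 1: φ1=0.0229109, φ2=1.0684050, Δφ=1.0454941, Δλ=-4.4282215 rad; a=sin²(Δφ/2)+cosφ1·cosφ2·sin²(Δλ/2)=0.5574426892; c=2·atan2(√a, √(1-a))=1.685935940; dist=6371·c=10741.098 ≈ 10741.1 km; running total=10741.1 km
Leg 1 bearing: y=sinΔλ·cosφ2=0.46221142, x=cosφ1·sinφ2-sinφ1·cosφ2·cosΔλ=0.87929628; θ=atan2(y, x)=27.7291° ≈ 27.7°
Leg 2: φ1=1.0684050, φ2=0.8988795, Δφ=-0.1695256, Δλ=2.6131611 rad; a=sin²(Δφ/2)+cosφ1·cosφ2·sin²(Δλ/2)=0.2864667655; c=2·atan2(√a, √(1-a))=1.129550311; dist=6371·c=7196.365 ≈ 7196.4 km; running total=17937.5 km
Leg 2 bearing: y=sinΔλ·cosφ2=0.31384534, x=cosφ1·sinφ2-sinφ1·cosφ2·cosΔλ=0.84800668; θ=atan2(y, x)=20.3094° ≈ 20.3°
Leg 3: φ1=0.8988795, φ2=0.2574221, Δφ=-0.6414574, Δλ=-0.3027762 rad; a=sin²(Δφ/2)+cosφ1·cosφ2·sin²(Δλ/2)=0.1130789436; c=2·atan2(√a, √(1-a))=0.685911392; dist=6371·c=4369.941 ≈ 4369.9 km; running total=22307.4 km
Leg 3 bearing: y=sinΔλ·cosφ2=-0.28834640, x=cosφ1·sinφ2-sinφ1·cosφ2·cosΔλ=-0.56393682; θ=atan2(y, x)=-152.9189° <0 so +360° → 207.0811° ≈ 207.1°
Leg 4: φ1=0.2574221, φ2=-0.0230261, Δφ=-0.2804482, Δλ=0.9487924 rad; a=sin²(Δφ/2)+cosφ1·cosφ2·sin²(Δλ/2)=0.2212725972; c=2·atan2(√a, √(1-a))=0.979479427; dist=6371·c=6240.263 ≈ 6240.3 km; running total=28547.7 km
Leg 4 bearing: y=sinΔλ·cosφ2=0.81249703, x=cosφ1·sinφ2-sinφ1·cosφ2·cosΔλ=-0.17056588; θ=atan2(y, x)=101.8558° ≈ 101.9°
Leg 5: φ1=-0.0230261, φ2=-0.5842245, Δφ=-0.5611984, Δλ=-1.8766182 rad; a=sin²(Δφ/2)+cosφ1·cosφ2·sin²(Δλ/2)=0.6191873917; c=2·atan2(√a, √(1-a))=1.811488376; dist=6371·c=11540.992 ≈ 11541.0 km; running total=40088.7 km
Leg 5 bearing: y=sinΔλ·cosφ2=-0.79543582, x=cosφ1·sinφ2-sinφ1·cosφ2·cosΔλ=-0.55718877; θ=atan2(y, x)=-125.0106° <0 so +360° → 234.9894° ≈ 235.0°

Leg 1: dist=10741.1 km, bearing=27.7°
Leg 2: dist=7196.4 km, bearing=20.3°
Leg 3: dist=4369.9 km, bearing=207.1°
Leg 4: dist=6240.3 km, bearing=101.9°
Leg 5: dist=11541.0 km, bearing=235.0°
Total: 40088.7 km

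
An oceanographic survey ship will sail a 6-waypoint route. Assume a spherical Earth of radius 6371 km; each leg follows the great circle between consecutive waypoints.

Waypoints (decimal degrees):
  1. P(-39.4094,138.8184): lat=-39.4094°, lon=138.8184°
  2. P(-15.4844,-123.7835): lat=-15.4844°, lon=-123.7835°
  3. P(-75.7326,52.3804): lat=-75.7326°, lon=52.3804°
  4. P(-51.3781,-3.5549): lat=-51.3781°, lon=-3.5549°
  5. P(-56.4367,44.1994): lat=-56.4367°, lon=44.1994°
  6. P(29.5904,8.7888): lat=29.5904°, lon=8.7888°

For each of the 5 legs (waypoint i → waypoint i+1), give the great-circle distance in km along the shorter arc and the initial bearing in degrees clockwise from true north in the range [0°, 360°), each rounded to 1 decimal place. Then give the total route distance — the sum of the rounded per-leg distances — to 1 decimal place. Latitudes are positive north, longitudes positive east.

Leg 1: φ1=-0.6878238, φ2=-0.2702538, Δφ=0.4175700, Δλ=-4.5832678 rad; a=sin²(Δφ/2)+cosφ1·cosφ2·sin²(Δλ/2)=0.4631915921; c=2·atan2(√a, √(1-a))=1.497112855; dist=6371·c=9538.106 ≈ 9538.1 km; running total=9538.1 km
Leg 1 bearing: y=sinΔλ·cosφ2=0.95568077, x=cosφ1·sinφ2-sinφ1·cosφ2·cosΔλ=-0.28505234; θ=atan2(y, x)=106.6083° ≈ 106.6°
Leg 2: φ1=-0.2702538, φ2=-1.3217832, Δφ=-1.0515295, Δλ=3.0746401 rad; a=sin²(Δφ/2)+cosφ1·cosφ2·sin²(Δλ/2)=0.4891144097; c=2·atan2(√a, √(1-a))=1.549023426; dist=6371·c=9868.828 ≈ 9868.8 km; running total=19406.9 km
Leg 2 bearing: y=sinΔλ·cosφ2=0.01648798, x=cosφ1·sinφ2-sinφ1·cosφ2·cosΔλ=-0.99962701; θ=atan2(y, x)=179.0550° ≈ 179.1°
Leg 3: φ1=-1.3217832, φ2=-0.8967170, Δφ=0.4250662, Δλ=-0.9762552 rad; a=sin²(Δφ/2)+cosφ1·cosφ2·sin²(Δλ/2)=0.0783263801; c=2·atan2(√a, √(1-a))=0.567314276; dist=6371·c=3614.359 ≈ 3614.4 km; running total=23021.3 km
Leg 3 bearing: y=sinΔλ·cosφ2=-0.51707277, x=cosφ1·sinφ2-sinφ1·cosφ2·cosΔλ=0.14629145; θ=atan2(y, x)=-74.2026° <0 so +360° → 285.7974° ≈ 285.8°
Leg 4: φ1=-0.8967170, φ2=-0.9850062, Δφ=-0.0882892, Δλ=0.8334698 rad; a=sin²(Δφ/2)+cosφ1·cosφ2·sin²(Δλ/2)=0.0584872090; c=2·atan2(√a, √(1-a))=0.488526043; dist=6371·c=3112.399 ≈ 3112.4 km; running total=26133.7 km
Leg 4 bearing: y=sinΔλ·cosφ2=0.40926335, x=cosφ1·sinφ2-sinφ1·cosφ2·cosΔλ=-0.22971576; θ=atan2(y, x)=119.3051° ≈ 119.3°
Leg 5: φ1=-0.9850062, φ2=0.5164499, Δφ=1.5014561, Δλ=-0.6180316 rad; a=sin²(Δφ/2)+cosφ1·cosφ2·sin²(Δλ/2)=0.5098223723; c=2·atan2(√a, √(1-a))=1.590442335; dist=6371·c=10132.708 ≈ 10132.7 km; running total=36266.4 km
Leg 5 bearing: y=sinΔλ·cosφ2=-0.50386110, x=cosφ1·sinφ2-sinφ1·cosφ2·cosΔλ=0.86356127; θ=atan2(y, x)=-30.2622° <0 so +360° → 329.7378° ≈ 329.7°

Leg 1: dist=9538.1 km, bearing=106.6°
Leg 2: dist=9868.8 km, bearing=179.1°
Leg 3: dist=3614.4 km, bearing=285.8°
Leg 4: dist=3112.4 km, bearing=119.3°
Leg 5: dist=10132.7 km, bearing=329.7°
Total: 36266.4 km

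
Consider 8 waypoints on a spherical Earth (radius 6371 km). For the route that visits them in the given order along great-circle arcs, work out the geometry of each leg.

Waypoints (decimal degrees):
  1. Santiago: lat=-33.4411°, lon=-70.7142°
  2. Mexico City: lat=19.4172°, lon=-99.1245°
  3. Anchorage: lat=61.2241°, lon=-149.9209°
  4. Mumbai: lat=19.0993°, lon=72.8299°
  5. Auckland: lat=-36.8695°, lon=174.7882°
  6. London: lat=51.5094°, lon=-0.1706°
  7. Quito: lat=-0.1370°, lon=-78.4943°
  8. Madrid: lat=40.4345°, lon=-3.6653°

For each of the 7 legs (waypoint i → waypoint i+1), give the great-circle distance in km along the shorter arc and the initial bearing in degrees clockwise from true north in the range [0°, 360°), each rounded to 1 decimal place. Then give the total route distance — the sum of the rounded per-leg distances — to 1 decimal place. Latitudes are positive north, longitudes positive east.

Leg 1: dist=6605.2 km, bearing=328.6°
Leg 2: dist=6078.5 km, bearing=332.8°
Leg 3: dist=10308.6 km, bearing=320.0°
Leg 4: dist=12305.8 km, bearing=123.2°
Leg 5: dist=18339.3 km, bearing=347.9°
Leg 6: dist=9214.9 km, bearing=260.7°
Leg 7: dist=8740.0 km, bearing=48.5°
Total: 71592.3 km

Leg 1: φ1=-0.5836573, φ2=0.3388941, Δφ=0.9225514, Δλ=-0.4958533 rad; a=sin²(Δφ/2)+cosφ1·cosφ2·sin²(Δλ/2)=0.2454972710; c=2·atan2(√a, √(1-a))=1.036767351; dist=6371·c=6605.245 ≈ 6605.2 km; running total=6605.2 km
Leg 1 bearing: y=sinΔλ·cosφ2=-0.44872122, x=cosφ1·sinφ2-sinφ1·cosφ2·cosΔλ=0.73454933; θ=atan2(y, x)=-31.4199° <0 so +360° → 328.5801° ≈ 328.6°
Leg 2: φ1=0.3388941, φ2=1.0685621, Δφ=0.7296681, Δλ=-0.8865644 rad; a=sin²(Δφ/2)+cosφ1·cosφ2·sin²(Δλ/2)=0.2108213991; c=2·atan2(√a, √(1-a))=0.954082844; dist=6371·c=6078.462 ≈ 6078.5 km; running total=12683.7 km
Leg 2 bearing: y=sinΔλ·cosφ2=-0.37302756, x=cosφ1·sinφ2-sinφ1·cosφ2·cosΔλ=0.72550216; θ=atan2(y, x)=-27.2106° <0 so +360° → 332.7894° ≈ 332.8°
Leg 3: φ1=1.0685621, φ2=0.3333457, Δφ=-0.7352165, Δλ=3.8877349 rad; a=sin²(Δφ/2)+cosφ1·cosφ2·sin²(Δλ/2)=0.5236147322; c=2·atan2(√a, √(1-a))=1.618043367; dist=6371·c=10308.554 ≈ 10308.6 km; running total=22992.3 km
Leg 3 bearing: y=sinΔλ·cosφ2=-0.64144443, x=cosφ1·sinφ2-sinφ1·cosφ2·cosΔλ=0.76571432; θ=atan2(y, x)=-39.9532° <0 so +360° → 320.0468° ≈ 320.0°
Leg 4: φ1=0.3333457, φ2=-0.6434942, Δφ=-0.9768398, Δλ=1.7795080 rad; a=sin²(Δφ/2)+cosφ1·cosφ2·sin²(Δλ/2)=0.6764790036; c=2·atan2(√a, √(1-a))=1.931527036; dist=6371·c=12305.759 ≈ 12305.8 km; running total=35298.1 km
Leg 4 bearing: y=sinΔλ·cosφ2=0.78264300, x=cosφ1·sinφ2-sinφ1·cosφ2·cosΔλ=-0.51272856; θ=atan2(y, x)=123.2298° ≈ 123.2°
Leg 5: φ1=-0.6434942, φ2=0.8990086, Δφ=1.5425028, Δλ=-3.0536071 rad; a=sin²(Δφ/2)+cosφ1·cosφ2·sin²(Δλ/2)=0.9828036806; c=2·atan2(√a, √(1-a))=2.878565623; dist=6371·c=18339.342 ≈ 18339.3 km; running total=53637.4 km
Leg 5 bearing: y=sinΔλ·cosφ2=-0.05469036, x=cosφ1·sinφ2-sinφ1·cosφ2·cosΔλ=0.25418770; θ=atan2(y, x)=-12.1425° <0 so +360° → 347.8575° ≈ 347.9°
Leg 6: φ1=0.8990086, φ2=-0.0023911, Δφ=-0.9013997, Δλ=-1.3670064 rad; a=sin²(Δφ/2)+cosφ1·cosφ2·sin²(Δλ/2)=0.4379559922; c=2·atan2(√a, √(1-a))=1.446387636; dist=6371·c=9214.936 ≈ 9214.9 km; running total=62852.3 km
Leg 6 bearing: y=sinΔλ·cosφ2=-0.97930381, x=cosφ1·sinφ2-sinφ1·cosφ2·cosΔλ=-0.15989438; θ=atan2(y, x)=-99.2731° <0 so +360° → 260.7269° ≈ 260.7°
Leg 7: φ1=-0.0023911, φ2=0.7057152, Δφ=0.7081063, Δλ=1.3060124 rad; a=sin²(Δφ/2)+cosφ1·cosφ2·sin²(Δλ/2)=0.4011792191; c=2·atan2(√a, √(1-a))=1.371844888; dist=6371·c=8740.024 ≈ 8740.0 km; running total=71592.3 km
Leg 7 bearing: y=sinΔλ·cosφ2=0.73462120, x=cosφ1·sinφ2-sinφ1·cosφ2·cosΔλ=0.64905277; θ=atan2(y, x)=48.5387° ≈ 48.5°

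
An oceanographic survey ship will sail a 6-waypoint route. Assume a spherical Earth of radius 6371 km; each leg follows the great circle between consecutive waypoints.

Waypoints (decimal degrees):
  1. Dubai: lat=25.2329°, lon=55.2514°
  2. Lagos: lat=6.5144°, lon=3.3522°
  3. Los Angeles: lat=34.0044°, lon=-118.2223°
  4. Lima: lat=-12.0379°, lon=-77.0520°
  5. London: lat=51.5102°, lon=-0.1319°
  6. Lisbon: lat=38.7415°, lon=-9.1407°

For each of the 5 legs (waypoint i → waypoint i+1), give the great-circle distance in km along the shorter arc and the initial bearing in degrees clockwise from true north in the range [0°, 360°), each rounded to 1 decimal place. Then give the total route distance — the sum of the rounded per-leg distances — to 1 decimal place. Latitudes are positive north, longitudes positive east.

Leg 1: φ1=0.4403972, φ2=0.1136977, Δφ=-0.3266995, Δλ=-0.9058119 rad; a=sin²(Δφ/2)+cosφ1·cosφ2·sin²(Δλ/2)=0.1985346547; c=2·atan2(√a, √(1-a))=0.923626800; dist=6371·c=5884.426 ≈ 5884.4 km; running total=5884.4 km
Leg 1 bearing: y=sinΔλ·cosφ2=-0.78184552, x=cosφ1·sinφ2-sinφ1·cosφ2·cosΔλ=-0.15872042; θ=atan2(y, x)=-101.4755° <0 so +360° → 258.5245° ≈ 258.5°
Leg 2: φ1=0.1136977, φ2=0.5934887, Δφ=0.4797910, Δλ=-2.1218753 rad; a=sin²(Δφ/2)+cosφ1·cosφ2·sin²(Δλ/2)=0.6839076551; c=2·atan2(√a, √(1-a))=1.947454868; dist=6371·c=12407.235 ≈ 12407.2 km; running total=18291.6 km
Leg 2 bearing: y=sinΔλ·cosφ2=-0.70627031, x=cosφ1·sinφ2-sinφ1·cosφ2·cosΔλ=0.60489185; θ=atan2(y, x)=-49.4213° <0 so +360° → 310.5787° ≈ 310.6°
Leg 3: φ1=0.5934887, φ2=-0.2101010, Δφ=-0.8035897, Δλ=0.7185573 rad; a=sin²(Δφ/2)+cosφ1·cosφ2·sin²(Δλ/2)=0.2531647245; c=2·atan2(√a, √(1-a))=1.054490879; dist=6371·c=6718.161 ≈ 6718.2 km; running total=25009.8 km
Leg 3 bearing: y=sinΔλ·cosφ2=0.64382325, x=cosφ1·sinφ2-sinφ1·cosφ2·cosΔλ=-0.58462040; θ=atan2(y, x)=132.2409° ≈ 132.2°
Leg 4: φ1=-0.2101010, φ2=0.8990226, Δφ=1.1091236, Δλ=1.3425090 rad; a=sin²(Δφ/2)+cosφ1·cosφ2·sin²(Δλ/2)=0.5127453071; c=2·atan2(√a, √(1-a))=1.596289702; dist=6371·c=10169.962 ≈ 10170.0 km; running total=35179.8 km
Leg 4 bearing: y=sinΔλ·cosφ2=0.60622804, x=cosφ1·sinφ2-sinφ1·cosφ2·cosΔλ=0.79488225; θ=atan2(y, x)=37.3315° ≈ 37.3°
Leg 5: φ1=0.8990226, φ2=0.6761667, Δφ=-0.2228559, Δλ=-0.1572332 rad; a=sin²(Δφ/2)+cosφ1·cosφ2·sin²(Δλ/2)=0.0153589930; c=2·atan2(√a, √(1-a))=0.248501722; dist=6371·c=1583.204 ≈ 1583.2 km; running total=36763.0 km
Leg 5 bearing: y=sinΔλ·cosφ2=-0.12213366, x=cosφ1·sinφ2-sinφ1·cosφ2·cosΔλ=-0.21348477; θ=atan2(y, x)=-150.2263° <0 so +360° → 209.7737° ≈ 209.8°

Leg 1: dist=5884.4 km, bearing=258.5°
Leg 2: dist=12407.2 km, bearing=310.6°
Leg 3: dist=6718.2 km, bearing=132.2°
Leg 4: dist=10170.0 km, bearing=37.3°
Leg 5: dist=1583.2 km, bearing=209.8°
Total: 36763.0 km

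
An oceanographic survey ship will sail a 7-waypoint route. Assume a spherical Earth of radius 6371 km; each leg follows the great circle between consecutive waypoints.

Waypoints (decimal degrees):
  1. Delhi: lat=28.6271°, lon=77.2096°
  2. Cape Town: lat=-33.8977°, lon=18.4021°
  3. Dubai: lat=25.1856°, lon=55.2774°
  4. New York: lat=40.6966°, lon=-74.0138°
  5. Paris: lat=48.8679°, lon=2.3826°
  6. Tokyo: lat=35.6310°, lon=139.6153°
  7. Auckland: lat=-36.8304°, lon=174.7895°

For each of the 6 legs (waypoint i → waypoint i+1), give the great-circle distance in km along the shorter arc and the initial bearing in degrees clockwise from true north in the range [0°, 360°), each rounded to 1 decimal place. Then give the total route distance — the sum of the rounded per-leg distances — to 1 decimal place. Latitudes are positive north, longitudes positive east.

Leg 1: φ1=0.4996372, φ2=-0.5916265, Δφ=-1.0912636, Δλ=-1.0263845 rad; a=sin²(Δφ/2)+cosφ1·cosφ2·sin²(Δλ/2)=0.4449335932; c=2·atan2(√a, √(1-a))=1.460439651; dist=6371·c=9304.461 ≈ 9304.5 km; running total=9304.5 km
Leg 1 bearing: y=sinΔλ·cosφ2=-0.71003827, x=cosφ1·sinφ2-sinφ1·cosφ2·cosΔλ=-0.69549724; θ=atan2(y, x)=-134.4073° <0 so +360° → 225.5927° ≈ 225.6°
Leg 2: φ1=-0.5916265, φ2=0.4395716, Δφ=1.0311981, Δλ=0.6435954 rad; a=sin²(Δφ/2)+cosφ1·cosφ2·sin²(Δλ/2)=0.3182382456; c=2·atan2(√a, √(1-a))=1.198748938; dist=6371·c=7637.229 ≈ 7637.2 km; running total=16941.7 km
Leg 2 bearing: y=sinΔλ·cosφ2=0.54302868, x=cosφ1·sinφ2-sinφ1·cosφ2·cosΔλ=0.75694816; θ=atan2(y, x)=35.6554° ≈ 35.7°
Leg 3: φ1=0.4395716, φ2=0.7102897, Δφ=0.2707180, Δλ=-2.2565571 rad; a=sin²(Δφ/2)+cosφ1·cosφ2·sin²(Δλ/2)=0.5784981752; c=2·atan2(√a, √(1-a))=1.728444874; dist=6371·c=11011.922 ≈ 11011.9 km; running total=27953.6 km
Leg 3 bearing: y=sinΔλ·cosφ2=-0.58677853, x=cosφ1·sinφ2-sinφ1·cosφ2·cosΔλ=0.79438222; θ=atan2(y, x)=-36.4518° <0 so +360° → 323.5482° ≈ 323.5°
Leg 4: φ1=0.7102897, φ2=0.8529058, Δφ=0.1426161, Δλ=1.3333687 rad; a=sin²(Δφ/2)+cosφ1·cosφ2·sin²(Δλ/2)=0.1957875624; c=2·atan2(√a, √(1-a))=0.916722005; dist=6371·c=5840.436 ≈ 5840.4 km; running total=33794.0 km
Leg 4 bearing: y=sinΔλ·cosφ2=0.63934363, x=cosφ1·sinφ2-sinφ1·cosφ2·cosΔλ=0.47016901; θ=atan2(y, x)=53.6695° ≈ 53.7°
Leg 5: φ1=0.8529058, φ2=0.6218783, Δφ=-0.2310275, Δλ=2.3951625 rad; a=sin²(Δφ/2)+cosφ1·cosφ2·sin²(Δλ/2)=0.4768556294; c=2·atan2(√a, √(1-a))=1.524491040; dist=6371·c=9712.532 ≈ 9712.5 km; running total=43506.5 km
Leg 5 bearing: y=sinΔλ·cosφ2=0.55189972, x=cosφ1·sinφ2-sinφ1·cosφ2·cosΔλ=0.83262480; θ=atan2(y, x)=33.5381° ≈ 33.5°
Leg 6: φ1=0.6218783, φ2=-0.6428117, Δφ=-1.2646900, Δλ=0.6139056 rad; a=sin²(Δφ/2)+cosφ1·cosφ2·sin²(Δλ/2)=0.4087209972; c=2·atan2(√a, √(1-a))=1.387208773; dist=6371·c=8837.907 ≈ 8837.9 km; running total=52344.4 km
Leg 6 bearing: y=sinΔλ·cosφ2=0.46108960, x=cosφ1·sinφ2-sinφ1·cosφ2·cosΔλ=-0.86837144; θ=atan2(y, x)=152.0325° ≈ 152.0°

Leg 1: dist=9304.5 km, bearing=225.6°
Leg 2: dist=7637.2 km, bearing=35.7°
Leg 3: dist=11011.9 km, bearing=323.5°
Leg 4: dist=5840.4 km, bearing=53.7°
Leg 5: dist=9712.5 km, bearing=33.5°
Leg 6: dist=8837.9 km, bearing=152.0°
Total: 52344.4 km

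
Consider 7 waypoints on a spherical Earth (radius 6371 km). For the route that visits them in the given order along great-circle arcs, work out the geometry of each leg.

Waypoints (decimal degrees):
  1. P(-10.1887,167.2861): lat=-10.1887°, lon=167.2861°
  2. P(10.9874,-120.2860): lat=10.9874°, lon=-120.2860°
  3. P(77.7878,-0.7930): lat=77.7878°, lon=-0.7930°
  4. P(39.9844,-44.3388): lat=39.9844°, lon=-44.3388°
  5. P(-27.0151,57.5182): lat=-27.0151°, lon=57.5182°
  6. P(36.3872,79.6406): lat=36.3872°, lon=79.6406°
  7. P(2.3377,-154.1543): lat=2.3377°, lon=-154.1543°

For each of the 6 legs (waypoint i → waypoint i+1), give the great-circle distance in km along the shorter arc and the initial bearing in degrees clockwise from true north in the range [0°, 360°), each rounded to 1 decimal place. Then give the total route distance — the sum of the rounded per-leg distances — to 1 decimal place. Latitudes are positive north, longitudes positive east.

Leg 1: φ1=-0.1778264, φ2=0.1917663, Δφ=0.3695927, Δλ=-5.0190800 rad; a=sin²(Δφ/2)+cosφ1·cosφ2·sin²(Δλ/2)=0.3710081294; c=2·atan2(√a, √(1-a))=1.309861609; dist=6371·c=8345.128 ≈ 8345.1 km; running total=8345.1 km
Leg 1 bearing: y=sinΔλ·cosφ2=0.93586227, x=cosφ1·sinφ2-sinφ1·cosφ2·cosΔλ=0.24001291; θ=atan2(y, x)=75.6158° ≈ 75.6°
Leg 2: φ1=0.1917663, φ2=1.3576532, Δφ=1.1658869, Δλ=2.0855463 rad; a=sin²(Δφ/2)+cosφ1·cosφ2·sin²(Δλ/2)=0.4579760653; c=2·atan2(√a, √(1-a))=1.486649189; dist=6371·c=9471.442 ≈ 9471.4 km; running total=17816.5 km
Leg 2 bearing: y=sinΔλ·cosφ2=0.18412160, x=cosφ1·sinφ2-sinφ1·cosφ2·cosΔλ=0.97930342; θ=atan2(y, x)=10.6480° ≈ 10.6°
Leg 3: φ1=1.3576532, φ2=0.6978594, Δφ=-0.6597938, Δλ=-0.7600176 rad; a=sin²(Δφ/2)+cosφ1·cosφ2·sin²(Δλ/2)=0.1272410377; c=2·atan2(√a, √(1-a))=0.729484725; dist=6371·c=4647.547 ≈ 4647.5 km; running total=22464.0 km
Leg 3 bearing: y=sinΔλ·cosφ2=-0.52787476, x=cosφ1·sinφ2-sinφ1·cosφ2·cosΔλ=-0.40687991; θ=atan2(y, x)=-127.6246° <0 so +360° → 232.3754° ≈ 232.4°
Leg 4: φ1=0.6978594, φ2=-0.4715024, Δφ=-1.1693619, Δλ=1.7777400 rad; a=sin²(Δφ/2)+cosφ1·cosφ2·sin²(Δλ/2)=0.7160661761; c=2·atan2(√a, √(1-a))=2.017652292; dist=6371·c=12854.463 ≈ 12854.5 km; running total=35318.5 km
Leg 4 bearing: y=sinΔλ·cosφ2=0.87187841, x=cosφ1·sinφ2-sinφ1·cosφ2·cosΔλ=-0.23041196; θ=atan2(y, x)=104.8032° ≈ 104.8°
Leg 5: φ1=-0.4715024, φ2=0.6350764, Δφ=1.1065789, Δλ=0.3861087 rad; a=sin²(Δφ/2)+cosφ1·cosφ2·sin²(Δλ/2)=0.3025375422; c=2·atan2(√a, √(1-a))=1.164810205; dist=6371·c=7421.006 ≈ 7421.0 km; running total=42739.5 km
Leg 5 bearing: y=sinΔλ·cosφ2=0.30316203, x=cosφ1·sinφ2-sinφ1·cosφ2·cosΔλ=0.86725261; θ=atan2(y, x)=19.2679° ≈ 19.3°
Leg 6: φ1=0.6350764, φ2=0.0408006, Δφ=-0.5942759, Δλ=-4.0804908 rad; a=sin²(Δφ/2)+cosφ1·cosφ2·sin²(Δλ/2)=0.7254587205; c=2·atan2(√a, √(1-a))=2.038589269; dist=6371·c=12987.852 ≈ 12987.9 km; running total=55727.4 km
Leg 6 bearing: y=sinΔλ·cosφ2=0.80623621, x=cosφ1·sinφ2-sinφ1·cosφ2·cosΔλ=0.38295775; θ=atan2(y, x)=64.5925° ≈ 64.6°

Leg 1: dist=8345.1 km, bearing=75.6°
Leg 2: dist=9471.4 km, bearing=10.6°
Leg 3: dist=4647.5 km, bearing=232.4°
Leg 4: dist=12854.5 km, bearing=104.8°
Leg 5: dist=7421.0 km, bearing=19.3°
Leg 6: dist=12987.9 km, bearing=64.6°
Total: 55727.4 km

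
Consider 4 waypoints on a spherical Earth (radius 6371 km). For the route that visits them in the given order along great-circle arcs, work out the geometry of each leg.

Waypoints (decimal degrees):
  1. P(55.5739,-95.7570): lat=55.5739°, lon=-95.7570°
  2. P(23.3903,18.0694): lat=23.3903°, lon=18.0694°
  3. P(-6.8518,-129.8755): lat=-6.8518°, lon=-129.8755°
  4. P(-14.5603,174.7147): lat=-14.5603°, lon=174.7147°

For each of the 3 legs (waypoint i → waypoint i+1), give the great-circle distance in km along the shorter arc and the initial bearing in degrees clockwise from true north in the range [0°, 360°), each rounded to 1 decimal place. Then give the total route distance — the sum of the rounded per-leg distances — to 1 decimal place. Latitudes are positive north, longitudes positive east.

Leg 1: dist=9255.0 km, bearing=57.7°
Leg 2: dist=16129.3 km, bearing=293.1°
Leg 3: dist=6100.4 km, bearing=257.0°
Total: 31484.7 km

Leg 1: φ1=0.9699475, φ2=0.4082377, Δφ=-0.5617098, Δλ=1.9866455 rad; a=sin²(Δφ/2)+cosφ1·cosφ2·sin²(Δλ/2)=0.4410751223; c=2·atan2(√a, √(1-a))=1.452672058; dist=6371·c=9254.974 ≈ 9255.0 km; running total=9255.0 km
Leg 1 bearing: y=sinΔλ·cosφ2=0.83959922, x=cosφ1·sinφ2-sinφ1·cosφ2·cosΔλ=0.53026840; θ=atan2(y, x)=57.7246° ≈ 57.7°
Leg 2: φ1=0.4082377, φ2=-0.1195865, Δφ=-0.5278242, Δλ=-2.5821256 rad; a=sin²(Δφ/2)+cosφ1·cosφ2·sin²(Δλ/2)=0.9098475987; c=2·atan2(√a, √(1-a))=2.531675015; dist=6371·c=16129.302 ≈ 16129.3 km; running total=25384.3 km
Leg 2 bearing: y=sinΔλ·cosφ2=-0.52694409, x=cosφ1·sinφ2-sinφ1·cosφ2·cosΔλ=0.22456560; θ=atan2(y, x)=-66.9180° <0 so +360° → 293.0820° ≈ 293.1°
Leg 3: φ1=-0.1195865, φ2=-0.2541252, Δφ=-0.1345387, Δλ=5.3161019 rad; a=sin²(Δφ/2)+cosφ1·cosφ2·sin²(Δλ/2)=0.2122308160; c=2·atan2(√a, √(1-a))=0.957533998; dist=6371·c=6100.449 ≈ 6100.4 km; running total=31484.7 km
Leg 3 bearing: y=sinΔλ·cosφ2=-0.79679418, x=cosφ1·sinφ2-sinφ1·cosφ2·cosΔλ=-0.18405058; θ=atan2(y, x)=-103.0066° <0 so +360° → 256.9934° ≈ 257.0°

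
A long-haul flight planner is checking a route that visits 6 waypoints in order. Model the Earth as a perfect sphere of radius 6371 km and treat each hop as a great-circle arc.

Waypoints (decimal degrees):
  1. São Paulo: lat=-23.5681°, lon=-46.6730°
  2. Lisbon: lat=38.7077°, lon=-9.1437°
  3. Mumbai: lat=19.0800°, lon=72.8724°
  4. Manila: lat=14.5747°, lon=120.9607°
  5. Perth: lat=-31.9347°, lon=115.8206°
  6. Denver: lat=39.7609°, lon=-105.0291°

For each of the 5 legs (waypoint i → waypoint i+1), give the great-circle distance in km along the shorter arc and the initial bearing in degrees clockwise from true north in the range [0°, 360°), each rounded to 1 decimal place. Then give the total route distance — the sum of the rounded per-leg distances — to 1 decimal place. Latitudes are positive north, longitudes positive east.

Leg 1: dist=7951.2 km, bearing=30.1°
Leg 2: dist=8020.5 km, bearing=79.5°
Leg 3: dist=5127.6 km, bearing=87.9°
Leg 4: dist=5200.6 km, bearing=186.0°
Leg 5: dist=16265.9 km, bearing=64.9°
Total: 42565.8 km

Leg 1: φ1=-0.4113409, φ2=0.6755768, Δφ=1.0869178, Δλ=0.6550099 rad; a=sin²(Δφ/2)+cosφ1·cosφ2·sin²(Δλ/2)=0.3414058274; c=2·atan2(√a, √(1-a))=1.248033062; dist=6371·c=7951.219 ≈ 7951.2 km; running total=7951.2 km
Leg 1 bearing: y=sinΔλ·cosφ2=0.47536130, x=cosφ1·sinφ2-sinφ1·cosφ2·cosΔλ=0.82062366; θ=atan2(y, x)=30.0824° ≈ 30.1°
Leg 2: φ1=0.6755768, φ2=0.3330088, Δφ=-0.3425680, Δλ=1.4314510 rad; a=sin²(Δφ/2)+cosφ1·cosφ2·sin²(Δλ/2)=0.3465748482; c=2·atan2(√a, √(1-a))=1.258914414; dist=6371·c=8020.544 ≈ 8020.5 km; running total=15971.7 km
Leg 2 bearing: y=sinΔλ·cosφ2=0.93590271, x=cosφ1·sinφ2-sinφ1·cosφ2·cosΔλ=0.17300003; θ=atan2(y, x)=79.5272° ≈ 79.5°
Leg 3: φ1=0.3330088, φ2=0.2543765, Δφ=-0.0786323, Δλ=0.8392992 rad; a=sin²(Δφ/2)+cosφ1·cosφ2·sin²(Δλ/2)=0.1533841546; c=2·atan2(√a, √(1-a))=0.804832880; dist=6371·c=5127.590 ≈ 5127.6 km; running total=21099.3 km
Leg 3 bearing: y=sinΔλ·cosφ2=0.72022788, x=cosφ1·sinφ2-sinφ1·cosφ2·cosΔλ=0.02648805; θ=atan2(y, x)=87.8938° ≈ 87.9°
Leg 4: φ1=0.2543765, φ2=-0.5573657, Δφ=-0.8117422, Δλ=-0.0897117 rad; a=sin²(Δφ/2)+cosφ1·cosφ2·sin²(Δλ/2)=0.1575336898; c=2·atan2(√a, √(1-a))=0.816285109; dist=6371·c=5200.552 ≈ 5200.6 km; running total=26299.9 km
Leg 4 bearing: y=sinΔλ·cosφ2=-0.07603186, x=cosφ1·sinφ2-sinφ1·cosφ2·cosΔλ=-0.72462850; θ=atan2(y, x)=-174.0101° <0 so +360° → 185.9899° ≈ 186.0°
Leg 5: φ1=-0.5573657, φ2=0.6939586, Δφ=1.2513243, Δλ=-3.8545544 rad; a=sin²(Δφ/2)+cosφ1·cosφ2·sin²(Δλ/2)=0.9158926253; c=2·atan2(√a, √(1-a))=2.553112407; dist=6371·c=16265.879 ≈ 16265.9 km; running total=42565.8 km
Leg 5 bearing: y=sinΔλ·cosφ2=0.50280218, x=cosφ1·sinφ2-sinφ1·cosφ2·cosΔλ=0.23520898; θ=atan2(y, x)=64.9300° ≈ 64.9°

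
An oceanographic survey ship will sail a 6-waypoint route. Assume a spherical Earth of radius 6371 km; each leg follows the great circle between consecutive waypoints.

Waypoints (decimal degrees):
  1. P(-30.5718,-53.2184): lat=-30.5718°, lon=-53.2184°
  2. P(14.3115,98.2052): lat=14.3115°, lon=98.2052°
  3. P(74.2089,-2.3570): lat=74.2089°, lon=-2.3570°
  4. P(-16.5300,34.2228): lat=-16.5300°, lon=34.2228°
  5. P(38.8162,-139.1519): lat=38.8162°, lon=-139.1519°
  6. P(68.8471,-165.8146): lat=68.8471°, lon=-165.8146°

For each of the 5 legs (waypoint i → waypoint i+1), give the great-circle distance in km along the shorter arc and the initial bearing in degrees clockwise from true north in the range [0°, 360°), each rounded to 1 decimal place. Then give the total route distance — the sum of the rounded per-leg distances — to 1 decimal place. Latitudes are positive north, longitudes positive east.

Leg 1: φ1=-0.5335786, φ2=0.2497828, Δφ=0.7833614, Δλ=2.6428404 rad; a=sin²(Δφ/2)+cosφ1·cosφ2·sin²(Δλ/2)=0.9291842571; c=2·atan2(√a, √(1-a))=2.602877413; dist=6371·c=16582.932 ≈ 16582.9 km; running total=16582.9 km
Leg 1 bearing: y=sinΔλ·cosφ2=0.46348574, x=cosφ1·sinφ2-sinφ1·cosφ2·cosΔλ=-0.21996468; θ=atan2(y, x)=115.3884° ≈ 115.4°
Leg 2: φ1=0.2497828, φ2=1.2951896, Δφ=1.0454068, Δλ=-1.7551415 rad; a=sin²(Δφ/2)+cosφ1·cosφ2·sin²(Δλ/2)=0.4052349069; c=2·atan2(√a, √(1-a))=1.380112689; dist=6371·c=8792.698 ≈ 8792.7 km; running total=25375.6 km
Leg 2 bearing: y=sinΔλ·cosφ2=-0.26751993, x=cosφ1·sinφ2-sinφ1·cosφ2·cosΔλ=0.94472821; θ=atan2(y, x)=-15.8106° <0 so +360° → 344.1894° ≈ 344.2°
Leg 3: φ1=1.2951896, φ2=-0.2885029, Δφ=-1.5836926, Δλ=0.6384379 rad; a=sin²(Δφ/2)+cosφ1·cosφ2·sin²(Δλ/2)=0.5321413962; c=2·atan2(√a, √(1-a))=1.635123474; dist=6371·c=10417.372 ≈ 10417.4 km; running total=35793.0 km
Leg 3 bearing: y=sinΔλ·cosφ2=0.57131206, x=cosφ1·sinφ2-sinφ1·cosφ2·cosΔλ=-0.81821162; θ=atan2(y, x)=145.0755° ≈ 145.1°
Leg 4: φ1=-0.2885029, φ2=0.6774705, Δφ=0.9659734, Δλ=-3.0259594 rad; a=sin²(Δφ/2)+cosφ1·cosφ2·sin²(Δλ/2)=0.9601564162; c=2·atan2(√a, √(1-a))=2.739675770; dist=6371·c=17454.474 ≈ 17454.5 km; running total=53247.5 km
Leg 4 bearing: y=sinΔλ·cosφ2=-0.08989628, x=cosφ1·sinφ2-sinφ1·cosφ2·cosΔλ=0.38071374; θ=atan2(y, x)=-13.2857° <0 so +360° → 346.7143° ≈ 346.7°
Leg 5: φ1=0.6774705, φ2=1.2016086, Δφ=0.5241381, Δλ=-0.4653519 rad; a=sin²(Δφ/2)+cosφ1·cosφ2·sin²(Δλ/2)=0.0820712849; c=2·atan2(√a, √(1-a))=0.581103438; dist=6371·c=3702.210 ≈ 3702.2 km; running total=56949.7 km
Leg 5 bearing: y=sinΔλ·cosφ2=-0.16193046, x=cosφ1·sinφ2-sinφ1·cosφ2·cosΔλ=0.52451967; θ=atan2(y, x)=-17.1566° <0 so +360° → 342.8434° ≈ 342.8°

Leg 1: dist=16582.9 km, bearing=115.4°
Leg 2: dist=8792.7 km, bearing=344.2°
Leg 3: dist=10417.4 km, bearing=145.1°
Leg 4: dist=17454.5 km, bearing=346.7°
Leg 5: dist=3702.2 km, bearing=342.8°
Total: 56949.7 km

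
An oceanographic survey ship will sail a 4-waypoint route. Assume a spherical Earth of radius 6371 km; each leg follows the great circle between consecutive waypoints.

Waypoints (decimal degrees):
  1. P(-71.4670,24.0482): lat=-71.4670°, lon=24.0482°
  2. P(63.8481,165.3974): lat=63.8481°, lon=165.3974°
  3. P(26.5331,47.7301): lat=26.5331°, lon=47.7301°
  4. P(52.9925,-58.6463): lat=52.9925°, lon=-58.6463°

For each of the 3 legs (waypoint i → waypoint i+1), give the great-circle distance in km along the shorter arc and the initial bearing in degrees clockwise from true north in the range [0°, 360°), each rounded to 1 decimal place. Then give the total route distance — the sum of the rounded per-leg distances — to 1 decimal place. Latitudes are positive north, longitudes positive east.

Leg 1: φ1=-1.2473345, φ2=1.1143596, Δφ=2.3616940, Δλ=2.4670089 rad; a=sin²(Δφ/2)+cosφ1·cosφ2·sin²(Δλ/2)=0.9802433791; c=2·atan2(√a, √(1-a))=2.859542180; dist=6371·c=18218.143 ≈ 18218.1 km; running total=18218.1 km
Leg 1 bearing: y=sinΔλ·cosφ2=0.27528176, x=cosφ1·sinφ2-sinφ1·cosφ2·cosΔλ=-0.04105049; θ=atan2(y, x)=98.4815° ≈ 98.5°
Leg 2: φ1=1.1143596, φ2=0.4630900, Δφ=-0.6512696, Δλ=-2.0536818 rad; a=sin²(Δφ/2)+cosφ1·cosφ2·sin²(Δλ/2)=0.3910591414; c=2·atan2(√a, √(1-a))=1.351152811; dist=6371·c=8608.195 ≈ 8608.2 km; running total=26826.3 km
Leg 2 bearing: y=sinΔλ·cosφ2=-0.79237804, x=cosφ1·sinφ2-sinφ1·cosφ2·cosΔλ=0.56979347; θ=atan2(y, x)=-54.2804° <0 so +360° → 305.7196° ≈ 305.7°
Leg 3: φ1=0.4630900, φ2=0.9248936, Δφ=0.4618036, Δλ=-1.8566184 rad; a=sin²(Δφ/2)+cosφ1·cosφ2·sin²(Δλ/2)=0.3975537848; c=2·atan2(√a, √(1-a))=1.364442522; dist=6371·c=8692.863 ≈ 8692.9 km; running total=35519.2 km
Leg 3 bearing: y=sinΔλ·cosφ2=-0.57749980, x=cosφ1·sinφ2-sinφ1·cosφ2·cosΔλ=0.79026140; θ=atan2(y, x)=-36.1582° <0 so +360° → 323.8418° ≈ 323.8°

Leg 1: dist=18218.1 km, bearing=98.5°
Leg 2: dist=8608.2 km, bearing=305.7°
Leg 3: dist=8692.9 km, bearing=323.8°
Total: 35519.2 km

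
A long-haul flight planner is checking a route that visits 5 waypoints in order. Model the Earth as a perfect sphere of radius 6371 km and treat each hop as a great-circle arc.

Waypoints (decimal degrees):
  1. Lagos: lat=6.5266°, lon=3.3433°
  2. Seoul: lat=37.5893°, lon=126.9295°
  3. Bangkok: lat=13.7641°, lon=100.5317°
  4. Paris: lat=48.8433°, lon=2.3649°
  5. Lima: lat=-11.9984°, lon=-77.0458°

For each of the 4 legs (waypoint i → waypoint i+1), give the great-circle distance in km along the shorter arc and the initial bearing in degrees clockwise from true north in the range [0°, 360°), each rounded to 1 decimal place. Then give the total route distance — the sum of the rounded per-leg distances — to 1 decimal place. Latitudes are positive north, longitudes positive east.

Leg 1: φ1=0.1139107, φ2=0.6560570, Δφ=0.5421464, Δλ=2.1569861 rad; a=sin²(Δφ/2)+cosφ1·cosφ2·sin²(Δλ/2)=0.6830872933; c=2·atan2(√a, √(1-a))=1.945691072; dist=6371·c=12395.998 ≈ 12396.0 km; running total=12396.0 km
Leg 1 bearing: y=sinΔλ·cosφ2=0.66011537, x=cosφ1·sinφ2-sinφ1·cosφ2·cosΔλ=0.65586879; θ=atan2(y, x)=45.1849° ≈ 45.2°
Leg 2: φ1=0.6560570, φ2=0.2402289, Δφ=-0.4158282, Δλ=-0.4607285 rad; a=sin²(Δφ/2)+cosφ1·cosφ2·sin²(Δλ/2)=0.0827350313; c=2·atan2(√a, √(1-a))=0.583517260; dist=6371·c=3717.588 ≈ 3717.6 km; running total=16113.6 km
Leg 2 bearing: y=sinΔλ·cosφ2=-0.43183343, x=cosφ1·sinφ2-sinφ1·cosφ2·cosΔλ=-0.34216907; θ=atan2(y, x)=-128.3920° <0 so +360° → 231.6080° ≈ 231.6°
Leg 3: φ1=0.2402289, φ2=0.8524764, Δφ=0.6122475, Δλ=-1.7133339 rad; a=sin²(Δφ/2)+cosφ1·cosφ2·sin²(Δλ/2)=0.4558341238; c=2·atan2(√a, √(1-a))=1.482349301; dist=6371·c=9444.047 ≈ 9444.0 km; running total=25557.6 km
Leg 3 bearing: y=sinΔλ·cosφ2=-0.65144646, x=cosφ1·sinφ2-sinφ1·cosφ2·cosΔλ=0.75353501; θ=atan2(y, x)=-40.8441° <0 so +360° → 319.1559° ≈ 319.2°
Leg 4: φ1=0.8524764, φ2=-0.2094116, Δφ=-1.0618880, Δλ=-1.3859782 rad; a=sin²(Δφ/2)+cosφ1·cosφ2·sin²(Δλ/2)=0.5191097625; c=2·atan2(√a, √(1-a))=1.609025163; dist=6371·c=10251.099 ≈ 10251.1 km; running total=35808.7 km
Leg 4 bearing: y=sinΔλ·cosφ2=-0.96149515, x=cosφ1·sinφ2-sinφ1·cosφ2·cosΔλ=-0.27215134; θ=atan2(y, x)=-105.8042° <0 so +360° → 254.1958° ≈ 254.2°

Leg 1: dist=12396.0 km, bearing=45.2°
Leg 2: dist=3717.6 km, bearing=231.6°
Leg 3: dist=9444.0 km, bearing=319.2°
Leg 4: dist=10251.1 km, bearing=254.2°
Total: 35808.7 km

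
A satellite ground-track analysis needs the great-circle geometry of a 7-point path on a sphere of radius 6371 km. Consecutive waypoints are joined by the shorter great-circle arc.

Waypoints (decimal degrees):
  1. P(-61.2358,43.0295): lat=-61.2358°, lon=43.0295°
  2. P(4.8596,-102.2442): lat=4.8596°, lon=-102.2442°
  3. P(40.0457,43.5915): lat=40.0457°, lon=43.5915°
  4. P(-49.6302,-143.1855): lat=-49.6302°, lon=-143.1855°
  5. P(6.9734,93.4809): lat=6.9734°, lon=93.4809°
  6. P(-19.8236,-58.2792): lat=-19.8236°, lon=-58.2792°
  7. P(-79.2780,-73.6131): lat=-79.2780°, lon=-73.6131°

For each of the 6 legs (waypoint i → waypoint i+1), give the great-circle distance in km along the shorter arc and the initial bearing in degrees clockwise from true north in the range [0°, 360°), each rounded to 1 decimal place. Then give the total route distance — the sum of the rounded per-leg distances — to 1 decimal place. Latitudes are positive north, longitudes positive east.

Leg 1: φ1=-1.0687663, φ2=0.0848160, Δφ=1.1535824, Δλ=-2.5355044 rad; a=sin²(Δφ/2)+cosφ1·cosφ2·sin²(Δλ/2)=0.7341672236; c=2·atan2(√a, √(1-a))=2.058201095; dist=6371·c=13112.799 ≈ 13112.8 km; running total=13112.8 km
Leg 1 bearing: y=sinΔλ·cosφ2=-0.56760909, x=cosφ1·sinφ2-sinφ1·cosφ2·cosΔλ=-0.67711356; θ=atan2(y, x)=-140.0277° <0 so +360° → 219.9723° ≈ 220.0°
Leg 2: φ1=0.0848160, φ2=0.6989293, Δφ=0.6141133, Δλ=2.5453131 rad; a=sin²(Δφ/2)+cosφ1·cosφ2·sin²(Δλ/2)=0.7883210730; c=2·atan2(√a, √(1-a))=2.185409031; dist=6371·c=13923.241 ≈ 13923.2 km; running total=27036.0 km
Leg 2 bearing: y=sinΔλ·cosφ2=0.42989794, x=cosφ1·sinφ2-sinφ1·cosφ2·cosΔλ=0.69474571; θ=atan2(y, x)=31.7486° ≈ 31.7°
Leg 3: φ1=0.6989293, φ2=-0.8662104, Δφ=-1.5651397, Δλ=-3.2598736 rad; a=sin²(Δφ/2)+cosφ1·cosφ2·sin²(Δλ/2)=0.9912882999; c=2·atan2(√a, √(1-a))=2.954647568; dist=6371·c=18824.060 ≈ 18824.1 km; running total=45860.1 km
Leg 3 bearing: y=sinΔλ·cosφ2=0.07643424, x=cosφ1·sinφ2-sinφ1·cosφ2·cosΔλ=-0.16941379; θ=atan2(y, x)=155.7166° ≈ 155.7°
Leg 4: φ1=-0.8662104, φ2=0.1217088, Δφ=0.9879192, Δλ=4.1306079 rad; a=sin²(Δφ/2)+cosφ1·cosφ2·sin²(Δλ/2)=0.7228976837; c=2·atan2(√a, √(1-a))=2.032858936; dist=6371·c=12951.344 ≈ 12951.3 km; running total=58811.4 km
Leg 4 bearing: y=sinΔλ·cosφ2=-0.82930485, x=cosφ1·sinφ2-sinφ1·cosφ2·cosΔλ=-0.33692721; θ=atan2(y, x)=-112.1108° <0 so +360° → 247.8892° ≈ 247.9°
Leg 5: φ1=0.1217088, φ2=-0.3459871, Δφ=-0.4676959, Δλ=-2.6487134 rad; a=sin²(Δφ/2)+cosφ1·cosφ2·sin²(Δλ/2)=0.9319053326; c=2·atan2(√a, √(1-a))=2.613581249; dist=6371·c=16651.126 ≈ 16651.1 km; running total=75462.5 km
Leg 5 bearing: y=sinΔλ·cosφ2=-0.44512521, x=cosφ1·sinφ2-sinφ1·cosφ2·cosΔλ=-0.23599721; θ=atan2(y, x)=-117.9317° <0 so +360° → 242.0683° ≈ 242.1°
Leg 6: φ1=-0.3459871, φ2=-1.3836621, Δφ=-1.0376750, Δλ=-0.2676270 rad; a=sin²(Δφ/2)+cosφ1·cosφ2·sin²(Δλ/2)=0.2490032690; c=2·atan2(√a, √(1-a))=1.044894166; dist=6371·c=6657.021 ≈ 6657.0 km; running total=82119.5 km
Leg 6 bearing: y=sinΔλ·cosφ2=-0.04919814, x=cosφ1·sinφ2-sinφ1·cosφ2·cosΔλ=-0.86347096; θ=atan2(y, x)=-176.7390° <0 so +360° → 183.2610° ≈ 183.3°

Leg 1: dist=13112.8 km, bearing=220.0°
Leg 2: dist=13923.2 km, bearing=31.7°
Leg 3: dist=18824.1 km, bearing=155.7°
Leg 4: dist=12951.3 km, bearing=247.9°
Leg 5: dist=16651.1 km, bearing=242.1°
Leg 6: dist=6657.0 km, bearing=183.3°
Total: 82119.5 km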